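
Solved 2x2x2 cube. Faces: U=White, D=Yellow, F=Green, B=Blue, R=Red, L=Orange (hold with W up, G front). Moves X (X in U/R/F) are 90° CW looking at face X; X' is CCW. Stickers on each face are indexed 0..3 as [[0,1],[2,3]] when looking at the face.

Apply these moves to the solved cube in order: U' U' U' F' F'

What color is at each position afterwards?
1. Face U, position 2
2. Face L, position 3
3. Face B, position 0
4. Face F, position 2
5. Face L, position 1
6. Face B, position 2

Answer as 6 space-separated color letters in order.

After move 1 (U'): U=WWWW F=OOGG R=GGRR B=RRBB L=BBOO
After move 2 (U'): U=WWWW F=BBGG R=OORR B=GGBB L=RROO
After move 3 (U'): U=WWWW F=RRGG R=BBRR B=OOBB L=GGOO
After move 4 (F'): F=RGRG U=WWBR R=YBYR D=GOYY L=GWOW
After move 5 (F'): F=GGRR U=WWYY R=OBGR D=WWYY L=GROB
Query 1: U[2] = Y
Query 2: L[3] = B
Query 3: B[0] = O
Query 4: F[2] = R
Query 5: L[1] = R
Query 6: B[2] = B

Answer: Y B O R R B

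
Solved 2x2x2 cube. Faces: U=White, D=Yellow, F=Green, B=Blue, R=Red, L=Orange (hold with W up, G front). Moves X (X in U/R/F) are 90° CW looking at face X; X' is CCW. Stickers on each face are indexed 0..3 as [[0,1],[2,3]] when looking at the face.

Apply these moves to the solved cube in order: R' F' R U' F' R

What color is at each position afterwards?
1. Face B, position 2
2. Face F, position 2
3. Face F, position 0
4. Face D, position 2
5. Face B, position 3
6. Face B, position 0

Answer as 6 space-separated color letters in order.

After move 1 (R'): R=RRRR U=WBWB F=GWGW D=YGYG B=YBYB
After move 2 (F'): F=WWGG U=WBRR R=GRYR D=OOYG L=OBOW
After move 3 (R): R=YGRR U=WWRG F=WOGG D=OYYY B=RBBB
After move 4 (U'): U=WGWR F=OBGG R=WORR B=YGBB L=RBOW
After move 5 (F'): F=BGOG U=WGWR R=YOOR D=BWYY L=RROW
After move 6 (R): R=OYRO U=WGWG F=BWOY D=BBYY B=RGGB
Query 1: B[2] = G
Query 2: F[2] = O
Query 3: F[0] = B
Query 4: D[2] = Y
Query 5: B[3] = B
Query 6: B[0] = R

Answer: G O B Y B R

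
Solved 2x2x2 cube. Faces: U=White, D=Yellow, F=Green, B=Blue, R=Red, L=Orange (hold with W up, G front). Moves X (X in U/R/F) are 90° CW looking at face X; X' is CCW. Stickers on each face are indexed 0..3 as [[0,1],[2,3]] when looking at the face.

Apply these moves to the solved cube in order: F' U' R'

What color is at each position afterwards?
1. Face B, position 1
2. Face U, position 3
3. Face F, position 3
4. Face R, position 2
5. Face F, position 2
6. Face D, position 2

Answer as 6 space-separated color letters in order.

After move 1 (F'): F=GGGG U=WWRR R=YRYR D=OOYY L=OWOW
After move 2 (U'): U=WRWR F=OWGG R=GGYR B=YRBB L=BBOW
After move 3 (R'): R=GRGY U=WBWY F=ORGR D=OWYG B=YROB
Query 1: B[1] = R
Query 2: U[3] = Y
Query 3: F[3] = R
Query 4: R[2] = G
Query 5: F[2] = G
Query 6: D[2] = Y

Answer: R Y R G G Y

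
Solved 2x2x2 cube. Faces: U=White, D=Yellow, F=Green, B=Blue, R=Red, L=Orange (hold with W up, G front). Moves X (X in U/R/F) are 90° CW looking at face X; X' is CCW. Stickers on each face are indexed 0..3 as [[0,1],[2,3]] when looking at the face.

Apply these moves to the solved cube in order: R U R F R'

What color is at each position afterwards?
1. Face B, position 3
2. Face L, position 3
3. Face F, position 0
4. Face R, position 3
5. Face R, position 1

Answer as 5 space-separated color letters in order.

Answer: B W G Y B

Derivation:
After move 1 (R): R=RRRR U=WGWG F=GYGY D=YBYB B=WBWB
After move 2 (U): U=WWGG F=RRGY R=WBRR B=OOWB L=GYOO
After move 3 (R): R=RWRB U=WRGY F=RBGB D=YWYO B=GOWB
After move 4 (F): F=GRBB U=WROY R=GWYB D=RRYO L=GYOW
After move 5 (R'): R=WBGY U=WWOG F=GRBY D=RRYB B=OORB
Query 1: B[3] = B
Query 2: L[3] = W
Query 3: F[0] = G
Query 4: R[3] = Y
Query 5: R[1] = B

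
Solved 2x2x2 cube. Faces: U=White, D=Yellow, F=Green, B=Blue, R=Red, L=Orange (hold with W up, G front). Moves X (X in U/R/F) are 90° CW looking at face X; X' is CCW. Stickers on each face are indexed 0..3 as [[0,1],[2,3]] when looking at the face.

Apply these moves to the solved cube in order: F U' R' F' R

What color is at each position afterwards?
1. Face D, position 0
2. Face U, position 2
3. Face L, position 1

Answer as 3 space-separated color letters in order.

Answer: B G W

Derivation:
After move 1 (F): F=GGGG U=WWOO R=WRWR D=RRYY L=OYOY
After move 2 (U'): U=WOWO F=OYGG R=GGWR B=WRBB L=BBOY
After move 3 (R'): R=GRGW U=WBWW F=OOGO D=RYYG B=YRRB
After move 4 (F'): F=OOOG U=WBGG R=YRRW D=BYYG L=BWOW
After move 5 (R): R=RYWR U=WOGG F=OYOG D=BRYY B=GRBB
Query 1: D[0] = B
Query 2: U[2] = G
Query 3: L[1] = W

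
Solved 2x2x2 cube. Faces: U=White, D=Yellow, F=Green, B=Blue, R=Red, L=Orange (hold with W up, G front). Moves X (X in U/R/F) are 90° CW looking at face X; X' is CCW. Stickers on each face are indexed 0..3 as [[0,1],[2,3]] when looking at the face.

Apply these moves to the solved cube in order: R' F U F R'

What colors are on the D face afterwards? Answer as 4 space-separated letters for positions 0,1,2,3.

Answer: B W Y R

Derivation:
After move 1 (R'): R=RRRR U=WBWB F=GWGW D=YGYG B=YBYB
After move 2 (F): F=GGWW U=WBOO R=WRBR D=RRYG L=OYOG
After move 3 (U): U=OWOB F=WRWW R=YBBR B=OYYB L=GGOG
After move 4 (F): F=WWWR U=OWGG R=OBBR D=BYYG L=GROR
After move 5 (R'): R=BROB U=OYGO F=WWWG D=BWYR B=GYYB
Query: D face = BWYR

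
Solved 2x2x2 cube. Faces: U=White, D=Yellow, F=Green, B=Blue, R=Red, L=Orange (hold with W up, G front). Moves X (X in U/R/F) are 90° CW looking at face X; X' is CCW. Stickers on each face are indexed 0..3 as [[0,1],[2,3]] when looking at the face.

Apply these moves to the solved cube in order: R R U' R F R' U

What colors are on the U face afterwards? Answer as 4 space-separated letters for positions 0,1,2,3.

Answer: O Y W Y

Derivation:
After move 1 (R): R=RRRR U=WGWG F=GYGY D=YBYB B=WBWB
After move 2 (R): R=RRRR U=WYWY F=GBGB D=YWYW B=GBGB
After move 3 (U'): U=YYWW F=OOGB R=GBRR B=RRGB L=GBOO
After move 4 (R): R=RGRB U=YOWB F=OWGW D=YGYR B=WRYB
After move 5 (F): F=GOWW U=YOOB R=WGBB D=RRYR L=GYOG
After move 6 (R'): R=GBWB U=YYOW F=GOWB D=ROYW B=RRRB
After move 7 (U): U=OYWY F=GBWB R=RRWB B=GYRB L=GOOG
Query: U face = OYWY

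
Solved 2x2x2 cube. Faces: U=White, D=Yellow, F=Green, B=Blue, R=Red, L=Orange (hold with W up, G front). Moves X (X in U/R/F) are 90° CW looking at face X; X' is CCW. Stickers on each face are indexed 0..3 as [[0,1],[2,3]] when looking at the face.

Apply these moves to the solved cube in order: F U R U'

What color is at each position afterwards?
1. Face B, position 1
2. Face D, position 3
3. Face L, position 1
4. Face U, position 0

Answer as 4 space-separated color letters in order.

Answer: B O Y R

Derivation:
After move 1 (F): F=GGGG U=WWOO R=WRWR D=RRYY L=OYOY
After move 2 (U): U=OWOW F=WRGG R=BBWR B=OYBB L=GGOY
After move 3 (R): R=WBRB U=OROG F=WRGY D=RBYO B=WYWB
After move 4 (U'): U=RGOO F=GGGY R=WRRB B=WBWB L=WYOY
Query 1: B[1] = B
Query 2: D[3] = O
Query 3: L[1] = Y
Query 4: U[0] = R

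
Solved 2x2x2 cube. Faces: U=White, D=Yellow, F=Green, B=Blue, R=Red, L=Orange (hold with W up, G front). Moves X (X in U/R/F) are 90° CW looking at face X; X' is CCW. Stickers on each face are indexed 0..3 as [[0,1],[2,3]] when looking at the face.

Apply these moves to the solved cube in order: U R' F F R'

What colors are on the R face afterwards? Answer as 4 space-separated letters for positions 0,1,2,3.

Answer: R R O G

Derivation:
After move 1 (U): U=WWWW F=RRGG R=BBRR B=OOBB L=GGOO
After move 2 (R'): R=BRBR U=WBWO F=RWGW D=YRYG B=YOYB
After move 3 (F): F=GRWW U=WBOG R=WROR D=BBYG L=GYOR
After move 4 (F): F=WGWR U=WBRY R=ORGR D=OWYG L=GBOB
After move 5 (R'): R=RROG U=WYRY F=WBWY D=OGYR B=GOWB
Query: R face = RROG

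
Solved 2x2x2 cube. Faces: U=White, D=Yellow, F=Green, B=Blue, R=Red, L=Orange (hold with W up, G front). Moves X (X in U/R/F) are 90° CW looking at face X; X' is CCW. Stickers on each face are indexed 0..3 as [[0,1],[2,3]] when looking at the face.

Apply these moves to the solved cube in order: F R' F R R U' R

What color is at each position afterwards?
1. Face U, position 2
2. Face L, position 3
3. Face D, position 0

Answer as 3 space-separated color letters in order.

After move 1 (F): F=GGGG U=WWOO R=WRWR D=RRYY L=OYOY
After move 2 (R'): R=RRWW U=WBOB F=GWGO D=RGYG B=YBRB
After move 3 (F): F=GGOW U=WBYY R=ORBW D=WRYG L=OROG
After move 4 (R): R=BOWR U=WGYW F=GROG D=WRYY B=YBBB
After move 5 (R): R=WBRO U=WRYG F=GROY D=WBYY B=WBGB
After move 6 (U'): U=RGWY F=OROY R=GRRO B=WBGB L=WBOG
After move 7 (R): R=RGOR U=RRWY F=OBOY D=WGYW B=YBGB
Query 1: U[2] = W
Query 2: L[3] = G
Query 3: D[0] = W

Answer: W G W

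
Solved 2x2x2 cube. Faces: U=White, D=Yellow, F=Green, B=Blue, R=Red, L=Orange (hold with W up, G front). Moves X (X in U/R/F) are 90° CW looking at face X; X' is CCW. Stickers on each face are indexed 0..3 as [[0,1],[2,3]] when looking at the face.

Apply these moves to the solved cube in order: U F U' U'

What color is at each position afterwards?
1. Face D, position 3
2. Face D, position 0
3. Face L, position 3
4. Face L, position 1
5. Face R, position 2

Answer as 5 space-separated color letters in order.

After move 1 (U): U=WWWW F=RRGG R=BBRR B=OOBB L=GGOO
After move 2 (F): F=GRGR U=WWOG R=WBWR D=RBYY L=GYOY
After move 3 (U'): U=WGWO F=GYGR R=GRWR B=WBBB L=OOOY
After move 4 (U'): U=GOWW F=OOGR R=GYWR B=GRBB L=WBOY
Query 1: D[3] = Y
Query 2: D[0] = R
Query 3: L[3] = Y
Query 4: L[1] = B
Query 5: R[2] = W

Answer: Y R Y B W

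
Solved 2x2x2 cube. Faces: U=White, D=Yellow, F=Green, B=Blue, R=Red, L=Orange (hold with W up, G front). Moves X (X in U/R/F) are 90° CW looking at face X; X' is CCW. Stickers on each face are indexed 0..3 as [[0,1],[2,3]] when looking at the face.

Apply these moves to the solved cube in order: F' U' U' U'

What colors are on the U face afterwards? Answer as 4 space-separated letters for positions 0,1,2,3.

After move 1 (F'): F=GGGG U=WWRR R=YRYR D=OOYY L=OWOW
After move 2 (U'): U=WRWR F=OWGG R=GGYR B=YRBB L=BBOW
After move 3 (U'): U=RRWW F=BBGG R=OWYR B=GGBB L=YROW
After move 4 (U'): U=RWRW F=YRGG R=BBYR B=OWBB L=GGOW
Query: U face = RWRW

Answer: R W R W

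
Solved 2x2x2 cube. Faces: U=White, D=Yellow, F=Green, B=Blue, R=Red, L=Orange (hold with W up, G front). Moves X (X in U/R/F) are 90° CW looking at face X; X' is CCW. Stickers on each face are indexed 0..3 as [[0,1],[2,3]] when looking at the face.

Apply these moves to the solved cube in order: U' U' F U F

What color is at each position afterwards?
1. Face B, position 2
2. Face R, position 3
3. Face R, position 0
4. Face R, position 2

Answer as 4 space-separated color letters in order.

After move 1 (U'): U=WWWW F=OOGG R=GGRR B=RRBB L=BBOO
After move 2 (U'): U=WWWW F=BBGG R=OORR B=GGBB L=RROO
After move 3 (F): F=GBGB U=WWOR R=WOWR D=ROYY L=RYOY
After move 4 (U): U=OWRW F=WOGB R=GGWR B=RYBB L=GBOY
After move 5 (F): F=GWBO U=OWYB R=RGWR D=WGYY L=GROO
Query 1: B[2] = B
Query 2: R[3] = R
Query 3: R[0] = R
Query 4: R[2] = W

Answer: B R R W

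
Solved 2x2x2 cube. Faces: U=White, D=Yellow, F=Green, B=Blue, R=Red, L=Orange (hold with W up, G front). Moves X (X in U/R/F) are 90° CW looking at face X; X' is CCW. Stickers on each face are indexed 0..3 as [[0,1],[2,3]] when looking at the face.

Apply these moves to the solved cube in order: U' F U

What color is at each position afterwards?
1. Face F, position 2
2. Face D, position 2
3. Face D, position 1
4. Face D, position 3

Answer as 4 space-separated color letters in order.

After move 1 (U'): U=WWWW F=OOGG R=GGRR B=RRBB L=BBOO
After move 2 (F): F=GOGO U=WWOB R=WGWR D=RGYY L=BYOY
After move 3 (U): U=OWBW F=WGGO R=RRWR B=BYBB L=GOOY
Query 1: F[2] = G
Query 2: D[2] = Y
Query 3: D[1] = G
Query 4: D[3] = Y

Answer: G Y G Y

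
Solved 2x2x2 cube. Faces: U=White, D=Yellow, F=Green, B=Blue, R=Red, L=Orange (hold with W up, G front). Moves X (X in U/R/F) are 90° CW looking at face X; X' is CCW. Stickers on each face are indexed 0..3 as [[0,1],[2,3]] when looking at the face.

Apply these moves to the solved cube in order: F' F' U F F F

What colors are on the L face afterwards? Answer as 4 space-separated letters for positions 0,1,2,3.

Answer: G W O Y

Derivation:
After move 1 (F'): F=GGGG U=WWRR R=YRYR D=OOYY L=OWOW
After move 2 (F'): F=GGGG U=WWYY R=OROR D=WWYY L=OROR
After move 3 (U): U=YWYW F=ORGG R=BBOR B=ORBB L=GGOR
After move 4 (F): F=GOGR U=YWRG R=YBWR D=OBYY L=GWOW
After move 5 (F): F=GGRO U=YWWW R=RBGR D=WYYY L=GOOB
After move 6 (F): F=RGOG U=YWBO R=WBWR D=GRYY L=GWOY
Query: L face = GWOY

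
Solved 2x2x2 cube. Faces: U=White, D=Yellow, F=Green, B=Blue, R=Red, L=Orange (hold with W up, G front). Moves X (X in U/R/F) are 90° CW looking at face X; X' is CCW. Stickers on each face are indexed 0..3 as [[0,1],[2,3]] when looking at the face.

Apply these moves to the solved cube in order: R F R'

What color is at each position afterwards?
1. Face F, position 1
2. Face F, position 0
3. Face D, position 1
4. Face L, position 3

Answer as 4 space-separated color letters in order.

Answer: G G G B

Derivation:
After move 1 (R): R=RRRR U=WGWG F=GYGY D=YBYB B=WBWB
After move 2 (F): F=GGYY U=WGOO R=WRGR D=RRYB L=OYOB
After move 3 (R'): R=RRWG U=WWOW F=GGYO D=RGYY B=BBRB
Query 1: F[1] = G
Query 2: F[0] = G
Query 3: D[1] = G
Query 4: L[3] = B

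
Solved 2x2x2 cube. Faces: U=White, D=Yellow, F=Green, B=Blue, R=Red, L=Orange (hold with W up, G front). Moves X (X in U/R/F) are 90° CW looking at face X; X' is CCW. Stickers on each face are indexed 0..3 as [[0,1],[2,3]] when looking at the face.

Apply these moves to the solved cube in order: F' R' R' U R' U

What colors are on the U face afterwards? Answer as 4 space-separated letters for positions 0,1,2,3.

Answer: Y R O G

Derivation:
After move 1 (F'): F=GGGG U=WWRR R=YRYR D=OOYY L=OWOW
After move 2 (R'): R=RRYY U=WBRB F=GWGR D=OGYG B=YBOB
After move 3 (R'): R=RYRY U=WORY F=GBGB D=OWYR B=GBGB
After move 4 (U): U=RWYO F=RYGB R=GBRY B=OWGB L=GBOW
After move 5 (R'): R=BYGR U=RGYO F=RWGO D=OYYB B=RWWB
After move 6 (U): U=YROG F=BYGO R=RWGR B=GBWB L=RWOW
Query: U face = YROG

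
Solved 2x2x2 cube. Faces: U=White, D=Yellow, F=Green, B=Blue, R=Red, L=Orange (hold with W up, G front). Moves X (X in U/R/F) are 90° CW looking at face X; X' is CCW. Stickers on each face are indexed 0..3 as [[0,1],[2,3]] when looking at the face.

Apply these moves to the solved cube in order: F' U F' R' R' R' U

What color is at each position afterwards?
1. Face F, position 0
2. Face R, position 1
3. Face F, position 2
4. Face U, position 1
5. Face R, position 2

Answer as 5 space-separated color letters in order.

Answer: O W Y R R

Derivation:
After move 1 (F'): F=GGGG U=WWRR R=YRYR D=OOYY L=OWOW
After move 2 (U): U=RWRW F=YRGG R=BBYR B=OWBB L=GGOW
After move 3 (F'): F=RGYG U=RWBY R=OBOR D=GWYY L=GWOR
After move 4 (R'): R=BROO U=RBBO F=RWYY D=GGYG B=YWWB
After move 5 (R'): R=ROBO U=RWBY F=RBYO D=GWYY B=GWGB
After move 6 (R'): R=OORB U=RGBG F=RWYY D=GBYO B=YWWB
After move 7 (U): U=BRGG F=OOYY R=YWRB B=GWWB L=RWOR
Query 1: F[0] = O
Query 2: R[1] = W
Query 3: F[2] = Y
Query 4: U[1] = R
Query 5: R[2] = R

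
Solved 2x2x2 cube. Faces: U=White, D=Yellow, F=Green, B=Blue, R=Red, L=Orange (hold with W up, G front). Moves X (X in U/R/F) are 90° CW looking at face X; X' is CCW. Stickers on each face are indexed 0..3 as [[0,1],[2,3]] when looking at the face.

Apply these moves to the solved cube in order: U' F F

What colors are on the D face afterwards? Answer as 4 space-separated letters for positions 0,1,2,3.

Answer: W W Y Y

Derivation:
After move 1 (U'): U=WWWW F=OOGG R=GGRR B=RRBB L=BBOO
After move 2 (F): F=GOGO U=WWOB R=WGWR D=RGYY L=BYOY
After move 3 (F): F=GGOO U=WWYY R=OGBR D=WWYY L=BROG
Query: D face = WWYY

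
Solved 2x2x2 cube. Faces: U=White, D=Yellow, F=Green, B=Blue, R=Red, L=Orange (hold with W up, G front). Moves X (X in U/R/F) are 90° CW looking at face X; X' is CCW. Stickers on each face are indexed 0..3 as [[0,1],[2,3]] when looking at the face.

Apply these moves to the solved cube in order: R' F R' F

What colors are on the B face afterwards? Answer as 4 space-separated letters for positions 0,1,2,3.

After move 1 (R'): R=RRRR U=WBWB F=GWGW D=YGYG B=YBYB
After move 2 (F): F=GGWW U=WBOO R=WRBR D=RRYG L=OYOG
After move 3 (R'): R=RRWB U=WYOY F=GBWO D=RGYW B=GBRB
After move 4 (F): F=WGOB U=WYGY R=ORYB D=WRYW L=OROG
Query: B face = GBRB

Answer: G B R B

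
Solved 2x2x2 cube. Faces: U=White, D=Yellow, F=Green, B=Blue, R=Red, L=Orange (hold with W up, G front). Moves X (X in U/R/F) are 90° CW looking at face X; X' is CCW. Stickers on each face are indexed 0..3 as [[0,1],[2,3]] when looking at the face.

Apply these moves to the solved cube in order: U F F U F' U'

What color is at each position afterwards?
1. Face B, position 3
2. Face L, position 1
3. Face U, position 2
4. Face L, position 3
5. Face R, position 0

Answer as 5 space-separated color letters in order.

Answer: B R Y Y B

Derivation:
After move 1 (U): U=WWWW F=RRGG R=BBRR B=OOBB L=GGOO
After move 2 (F): F=GRGR U=WWOG R=WBWR D=RBYY L=GYOY
After move 3 (F): F=GGRR U=WWYY R=OBGR D=WWYY L=GROB
After move 4 (U): U=YWYW F=OBRR R=OOGR B=GRBB L=GGOB
After move 5 (F'): F=BROR U=YWOG R=WOWR D=GBYY L=GWOY
After move 6 (U'): U=WGYO F=GWOR R=BRWR B=WOBB L=GROY
Query 1: B[3] = B
Query 2: L[1] = R
Query 3: U[2] = Y
Query 4: L[3] = Y
Query 5: R[0] = B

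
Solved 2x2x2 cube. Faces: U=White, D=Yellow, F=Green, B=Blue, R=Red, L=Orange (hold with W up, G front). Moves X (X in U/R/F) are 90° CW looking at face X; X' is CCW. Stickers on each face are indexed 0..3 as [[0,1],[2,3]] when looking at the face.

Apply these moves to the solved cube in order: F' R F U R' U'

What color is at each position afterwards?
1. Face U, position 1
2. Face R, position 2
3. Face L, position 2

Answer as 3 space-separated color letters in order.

After move 1 (F'): F=GGGG U=WWRR R=YRYR D=OOYY L=OWOW
After move 2 (R): R=YYRR U=WGRG F=GOGY D=OBYB B=RBWB
After move 3 (F): F=GGYO U=WGWW R=RYGR D=RYYB L=OOOB
After move 4 (U): U=WWWG F=RYYO R=RBGR B=OOWB L=GGOB
After move 5 (R'): R=BRRG U=WWWO F=RWYG D=RYYO B=BOYB
After move 6 (U'): U=WOWW F=GGYG R=RWRG B=BRYB L=BOOB
Query 1: U[1] = O
Query 2: R[2] = R
Query 3: L[2] = O

Answer: O R O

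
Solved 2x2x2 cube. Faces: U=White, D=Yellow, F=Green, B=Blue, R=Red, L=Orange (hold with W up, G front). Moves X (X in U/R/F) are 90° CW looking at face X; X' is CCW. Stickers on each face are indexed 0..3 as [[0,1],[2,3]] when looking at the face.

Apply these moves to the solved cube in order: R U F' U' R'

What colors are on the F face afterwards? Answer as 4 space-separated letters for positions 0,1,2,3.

Answer: G R R W

Derivation:
After move 1 (R): R=RRRR U=WGWG F=GYGY D=YBYB B=WBWB
After move 2 (U): U=WWGG F=RRGY R=WBRR B=OOWB L=GYOO
After move 3 (F'): F=RYRG U=WWWR R=BBYR D=YOYB L=GGOG
After move 4 (U'): U=WRWW F=GGRG R=RYYR B=BBWB L=OOOG
After move 5 (R'): R=YRRY U=WWWB F=GRRW D=YGYG B=BBOB
Query: F face = GRRW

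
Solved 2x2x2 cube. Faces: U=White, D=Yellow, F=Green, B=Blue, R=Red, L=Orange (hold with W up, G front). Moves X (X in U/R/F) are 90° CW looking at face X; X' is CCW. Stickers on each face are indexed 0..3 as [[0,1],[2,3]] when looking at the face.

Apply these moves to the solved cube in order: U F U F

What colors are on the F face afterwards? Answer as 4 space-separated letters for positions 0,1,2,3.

After move 1 (U): U=WWWW F=RRGG R=BBRR B=OOBB L=GGOO
After move 2 (F): F=GRGR U=WWOG R=WBWR D=RBYY L=GYOY
After move 3 (U): U=OWGW F=WBGR R=OOWR B=GYBB L=GROY
After move 4 (F): F=GWRB U=OWYR R=GOWR D=WOYY L=GROB
Query: F face = GWRB

Answer: G W R B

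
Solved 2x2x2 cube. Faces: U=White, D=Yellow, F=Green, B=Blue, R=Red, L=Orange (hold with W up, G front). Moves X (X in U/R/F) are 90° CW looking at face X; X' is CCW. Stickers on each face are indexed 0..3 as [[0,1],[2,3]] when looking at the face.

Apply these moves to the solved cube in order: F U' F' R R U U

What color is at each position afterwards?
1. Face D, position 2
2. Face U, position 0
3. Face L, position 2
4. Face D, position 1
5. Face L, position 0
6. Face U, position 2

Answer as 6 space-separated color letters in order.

Answer: Y Y O O R Y

Derivation:
After move 1 (F): F=GGGG U=WWOO R=WRWR D=RRYY L=OYOY
After move 2 (U'): U=WOWO F=OYGG R=GGWR B=WRBB L=BBOY
After move 3 (F'): F=YGOG U=WOGW R=RGRR D=BYYY L=BOOW
After move 4 (R): R=RRRG U=WGGG F=YYOY D=BBYW B=WROB
After move 5 (R): R=RRGR U=WYGY F=YBOW D=BOYW B=GRGB
After move 6 (U): U=GWYY F=RROW R=GRGR B=BOGB L=YBOW
After move 7 (U): U=YGYW F=GROW R=BOGR B=YBGB L=RROW
Query 1: D[2] = Y
Query 2: U[0] = Y
Query 3: L[2] = O
Query 4: D[1] = O
Query 5: L[0] = R
Query 6: U[2] = Y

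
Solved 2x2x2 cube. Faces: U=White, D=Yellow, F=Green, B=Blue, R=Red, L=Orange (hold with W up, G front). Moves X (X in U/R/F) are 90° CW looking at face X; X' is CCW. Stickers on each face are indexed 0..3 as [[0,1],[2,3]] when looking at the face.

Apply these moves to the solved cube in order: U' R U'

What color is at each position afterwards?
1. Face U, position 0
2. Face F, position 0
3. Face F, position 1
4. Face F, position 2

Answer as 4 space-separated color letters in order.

Answer: O B B G

Derivation:
After move 1 (U'): U=WWWW F=OOGG R=GGRR B=RRBB L=BBOO
After move 2 (R): R=RGRG U=WOWG F=OYGY D=YBYR B=WRWB
After move 3 (U'): U=OGWW F=BBGY R=OYRG B=RGWB L=WROO
Query 1: U[0] = O
Query 2: F[0] = B
Query 3: F[1] = B
Query 4: F[2] = G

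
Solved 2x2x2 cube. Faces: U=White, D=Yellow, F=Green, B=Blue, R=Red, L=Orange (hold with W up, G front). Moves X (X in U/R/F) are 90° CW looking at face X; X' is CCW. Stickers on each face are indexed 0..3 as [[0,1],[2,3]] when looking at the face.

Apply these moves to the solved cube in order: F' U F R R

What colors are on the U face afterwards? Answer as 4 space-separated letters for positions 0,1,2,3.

After move 1 (F'): F=GGGG U=WWRR R=YRYR D=OOYY L=OWOW
After move 2 (U): U=RWRW F=YRGG R=BBYR B=OWBB L=GGOW
After move 3 (F): F=GYGR U=RWWG R=RBWR D=YBYY L=GOOO
After move 4 (R): R=WRRB U=RYWR F=GBGY D=YBYO B=GWWB
After move 5 (R): R=RWBR U=RBWY F=GBGO D=YWYG B=RWYB
Query: U face = RBWY

Answer: R B W Y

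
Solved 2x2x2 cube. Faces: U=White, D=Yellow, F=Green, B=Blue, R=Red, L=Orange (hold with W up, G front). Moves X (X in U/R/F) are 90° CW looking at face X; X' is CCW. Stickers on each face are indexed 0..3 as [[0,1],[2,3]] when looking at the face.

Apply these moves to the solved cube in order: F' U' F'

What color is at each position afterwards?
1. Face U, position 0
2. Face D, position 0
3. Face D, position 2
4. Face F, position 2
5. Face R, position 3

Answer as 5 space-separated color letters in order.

Answer: W B Y O R

Derivation:
After move 1 (F'): F=GGGG U=WWRR R=YRYR D=OOYY L=OWOW
After move 2 (U'): U=WRWR F=OWGG R=GGYR B=YRBB L=BBOW
After move 3 (F'): F=WGOG U=WRGY R=OGOR D=BWYY L=BROW
Query 1: U[0] = W
Query 2: D[0] = B
Query 3: D[2] = Y
Query 4: F[2] = O
Query 5: R[3] = R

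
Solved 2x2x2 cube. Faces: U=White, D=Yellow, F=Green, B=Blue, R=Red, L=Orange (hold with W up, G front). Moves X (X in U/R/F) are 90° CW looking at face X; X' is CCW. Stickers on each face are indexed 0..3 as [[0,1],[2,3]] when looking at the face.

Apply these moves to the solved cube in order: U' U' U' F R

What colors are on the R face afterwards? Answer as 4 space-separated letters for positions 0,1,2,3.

After move 1 (U'): U=WWWW F=OOGG R=GGRR B=RRBB L=BBOO
After move 2 (U'): U=WWWW F=BBGG R=OORR B=GGBB L=RROO
After move 3 (U'): U=WWWW F=RRGG R=BBRR B=OOBB L=GGOO
After move 4 (F): F=GRGR U=WWOG R=WBWR D=RBYY L=GYOY
After move 5 (R): R=WWRB U=WROR F=GBGY D=RBYO B=GOWB
Query: R face = WWRB

Answer: W W R B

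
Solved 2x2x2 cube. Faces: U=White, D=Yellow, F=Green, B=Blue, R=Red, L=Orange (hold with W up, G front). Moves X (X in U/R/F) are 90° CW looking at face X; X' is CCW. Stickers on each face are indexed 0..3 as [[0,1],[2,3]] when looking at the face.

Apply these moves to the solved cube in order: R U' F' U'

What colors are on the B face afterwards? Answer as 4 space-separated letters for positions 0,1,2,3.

Answer: B Y W B

Derivation:
After move 1 (R): R=RRRR U=WGWG F=GYGY D=YBYB B=WBWB
After move 2 (U'): U=GGWW F=OOGY R=GYRR B=RRWB L=WBOO
After move 3 (F'): F=OYOG U=GGGR R=BYYR D=BOYB L=WWOW
After move 4 (U'): U=GRGG F=WWOG R=OYYR B=BYWB L=RROW
Query: B face = BYWB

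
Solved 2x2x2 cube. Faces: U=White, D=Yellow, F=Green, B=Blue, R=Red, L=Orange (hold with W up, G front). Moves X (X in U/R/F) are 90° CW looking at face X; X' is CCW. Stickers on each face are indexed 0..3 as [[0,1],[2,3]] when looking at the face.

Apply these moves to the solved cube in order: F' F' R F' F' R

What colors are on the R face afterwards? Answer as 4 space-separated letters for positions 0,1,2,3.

Answer: R R R O

Derivation:
After move 1 (F'): F=GGGG U=WWRR R=YRYR D=OOYY L=OWOW
After move 2 (F'): F=GGGG U=WWYY R=OROR D=WWYY L=OROR
After move 3 (R): R=OORR U=WGYG F=GWGY D=WBYB B=YBWB
After move 4 (F'): F=WYGG U=WGOR R=BOWR D=RRYB L=OGOY
After move 5 (F'): F=YGWG U=WGBW R=RORR D=GYYB L=OROO
After move 6 (R): R=RRRO U=WGBG F=YYWB D=GWYY B=WBGB
Query: R face = RRRO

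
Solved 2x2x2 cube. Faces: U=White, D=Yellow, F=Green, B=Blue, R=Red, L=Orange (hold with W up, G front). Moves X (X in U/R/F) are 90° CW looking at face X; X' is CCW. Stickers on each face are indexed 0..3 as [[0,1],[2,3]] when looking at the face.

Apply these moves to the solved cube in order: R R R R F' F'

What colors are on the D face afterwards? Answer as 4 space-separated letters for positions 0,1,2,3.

Answer: W W Y Y

Derivation:
After move 1 (R): R=RRRR U=WGWG F=GYGY D=YBYB B=WBWB
After move 2 (R): R=RRRR U=WYWY F=GBGB D=YWYW B=GBGB
After move 3 (R): R=RRRR U=WBWB F=GWGW D=YGYG B=YBYB
After move 4 (R): R=RRRR U=WWWW F=GGGG D=YYYY B=BBBB
After move 5 (F'): F=GGGG U=WWRR R=YRYR D=OOYY L=OWOW
After move 6 (F'): F=GGGG U=WWYY R=OROR D=WWYY L=OROR
Query: D face = WWYY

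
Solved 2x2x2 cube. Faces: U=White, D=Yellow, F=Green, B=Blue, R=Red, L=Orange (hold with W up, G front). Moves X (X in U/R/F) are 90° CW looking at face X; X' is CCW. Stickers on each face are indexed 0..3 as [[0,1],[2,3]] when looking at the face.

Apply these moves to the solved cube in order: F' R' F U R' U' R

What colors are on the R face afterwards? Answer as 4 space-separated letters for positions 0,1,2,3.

Answer: Y R B W

Derivation:
After move 1 (F'): F=GGGG U=WWRR R=YRYR D=OOYY L=OWOW
After move 2 (R'): R=RRYY U=WBRB F=GWGR D=OGYG B=YBOB
After move 3 (F): F=GGRW U=WBWW R=RRBY D=YRYG L=OOOG
After move 4 (U): U=WWWB F=RRRW R=YBBY B=OOOB L=GGOG
After move 5 (R'): R=BYYB U=WOWO F=RWRB D=YRYW B=GORB
After move 6 (U'): U=OOWW F=GGRB R=RWYB B=BYRB L=GOOG
After move 7 (R): R=YRBW U=OGWB F=GRRW D=YRYB B=WYOB
Query: R face = YRBW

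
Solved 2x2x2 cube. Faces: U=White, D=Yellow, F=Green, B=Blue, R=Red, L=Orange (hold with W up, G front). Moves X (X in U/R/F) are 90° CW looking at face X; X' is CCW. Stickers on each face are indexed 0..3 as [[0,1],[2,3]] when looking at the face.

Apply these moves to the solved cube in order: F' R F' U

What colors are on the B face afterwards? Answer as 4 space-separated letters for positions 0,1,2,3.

After move 1 (F'): F=GGGG U=WWRR R=YRYR D=OOYY L=OWOW
After move 2 (R): R=YYRR U=WGRG F=GOGY D=OBYB B=RBWB
After move 3 (F'): F=OYGG U=WGYR R=BYOR D=WWYB L=OGOR
After move 4 (U): U=YWRG F=BYGG R=RBOR B=OGWB L=OYOR
Query: B face = OGWB

Answer: O G W B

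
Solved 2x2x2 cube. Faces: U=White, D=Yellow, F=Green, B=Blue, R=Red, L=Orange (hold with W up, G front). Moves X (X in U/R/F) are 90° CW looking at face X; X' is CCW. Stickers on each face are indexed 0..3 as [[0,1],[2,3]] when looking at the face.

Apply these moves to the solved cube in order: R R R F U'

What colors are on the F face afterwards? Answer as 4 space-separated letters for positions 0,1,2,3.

After move 1 (R): R=RRRR U=WGWG F=GYGY D=YBYB B=WBWB
After move 2 (R): R=RRRR U=WYWY F=GBGB D=YWYW B=GBGB
After move 3 (R): R=RRRR U=WBWB F=GWGW D=YGYG B=YBYB
After move 4 (F): F=GGWW U=WBOO R=WRBR D=RRYG L=OYOG
After move 5 (U'): U=BOWO F=OYWW R=GGBR B=WRYB L=YBOG
Query: F face = OYWW

Answer: O Y W W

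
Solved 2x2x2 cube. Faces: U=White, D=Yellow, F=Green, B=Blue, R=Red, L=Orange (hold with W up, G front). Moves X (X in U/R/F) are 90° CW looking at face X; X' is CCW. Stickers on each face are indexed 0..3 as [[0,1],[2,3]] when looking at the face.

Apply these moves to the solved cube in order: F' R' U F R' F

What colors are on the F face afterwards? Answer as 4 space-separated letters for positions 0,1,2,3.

After move 1 (F'): F=GGGG U=WWRR R=YRYR D=OOYY L=OWOW
After move 2 (R'): R=RRYY U=WBRB F=GWGR D=OGYG B=YBOB
After move 3 (U): U=RWBB F=RRGR R=YBYY B=OWOB L=GWOW
After move 4 (F): F=GRRR U=RWWW R=BBBY D=YYYG L=GOOG
After move 5 (R'): R=BYBB U=ROWO F=GWRW D=YRYR B=GWYB
After move 6 (F): F=RGWW U=ROGO R=WYOB D=BBYR L=GYOR
Query: F face = RGWW

Answer: R G W W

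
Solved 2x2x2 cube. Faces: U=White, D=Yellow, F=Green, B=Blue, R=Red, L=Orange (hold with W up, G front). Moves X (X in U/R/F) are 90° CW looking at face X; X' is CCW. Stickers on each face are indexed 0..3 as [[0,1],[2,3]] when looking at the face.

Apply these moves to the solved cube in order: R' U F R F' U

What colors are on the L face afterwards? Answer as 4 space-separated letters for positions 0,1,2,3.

Answer: Y G O O

Derivation:
After move 1 (R'): R=RRRR U=WBWB F=GWGW D=YGYG B=YBYB
After move 2 (U): U=WWBB F=RRGW R=YBRR B=OOYB L=GWOO
After move 3 (F): F=GRWR U=WWOW R=BBBR D=RYYG L=GYOG
After move 4 (R): R=BBRB U=WROR F=GYWG D=RYYO B=WOWB
After move 5 (F'): F=YGGW U=WRBR R=YBRB D=YGYO L=GROO
After move 6 (U): U=BWRR F=YBGW R=WORB B=GRWB L=YGOO
Query: L face = YGOO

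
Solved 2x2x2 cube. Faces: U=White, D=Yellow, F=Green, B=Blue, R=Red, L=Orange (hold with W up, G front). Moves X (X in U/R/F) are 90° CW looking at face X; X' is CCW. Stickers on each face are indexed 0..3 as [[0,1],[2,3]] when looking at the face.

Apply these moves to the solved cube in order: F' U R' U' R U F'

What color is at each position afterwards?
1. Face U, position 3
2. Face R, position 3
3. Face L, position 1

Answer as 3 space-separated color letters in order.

Answer: Y W G

Derivation:
After move 1 (F'): F=GGGG U=WWRR R=YRYR D=OOYY L=OWOW
After move 2 (U): U=RWRW F=YRGG R=BBYR B=OWBB L=GGOW
After move 3 (R'): R=BRBY U=RBRO F=YWGW D=ORYG B=YWOB
After move 4 (U'): U=BORR F=GGGW R=YWBY B=BROB L=YWOW
After move 5 (R): R=BYYW U=BGRW F=GRGG D=OOYB B=RROB
After move 6 (U): U=RBWG F=BYGG R=RRYW B=YWOB L=GROW
After move 7 (F'): F=YGBG U=RBRY R=OROW D=RWYB L=GGOW
Query 1: U[3] = Y
Query 2: R[3] = W
Query 3: L[1] = G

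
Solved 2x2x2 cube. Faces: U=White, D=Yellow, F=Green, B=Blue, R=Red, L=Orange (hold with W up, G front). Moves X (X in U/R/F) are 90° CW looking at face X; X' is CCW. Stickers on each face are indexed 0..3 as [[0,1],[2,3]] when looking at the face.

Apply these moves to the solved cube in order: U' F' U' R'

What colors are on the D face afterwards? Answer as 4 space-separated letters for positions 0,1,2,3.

After move 1 (U'): U=WWWW F=OOGG R=GGRR B=RRBB L=BBOO
After move 2 (F'): F=OGOG U=WWGR R=YGYR D=BOYY L=BWOW
After move 3 (U'): U=WRWG F=BWOG R=OGYR B=YGBB L=RROW
After move 4 (R'): R=GROY U=WBWY F=BROG D=BWYG B=YGOB
Query: D face = BWYG

Answer: B W Y G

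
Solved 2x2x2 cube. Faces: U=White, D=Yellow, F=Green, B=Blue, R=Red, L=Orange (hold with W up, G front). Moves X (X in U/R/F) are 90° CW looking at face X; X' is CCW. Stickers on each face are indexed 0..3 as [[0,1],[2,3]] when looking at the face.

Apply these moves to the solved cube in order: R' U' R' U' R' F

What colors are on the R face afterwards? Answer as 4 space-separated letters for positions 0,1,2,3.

Answer: B R W G

Derivation:
After move 1 (R'): R=RRRR U=WBWB F=GWGW D=YGYG B=YBYB
After move 2 (U'): U=BBWW F=OOGW R=GWRR B=RRYB L=YBOO
After move 3 (R'): R=WRGR U=BYWR F=OBGW D=YOYW B=GRGB
After move 4 (U'): U=YRBW F=YBGW R=OBGR B=WRGB L=GROO
After move 5 (R'): R=BROG U=YGBW F=YRGW D=YBYW B=WROB
After move 6 (F): F=GYWR U=YGOR R=BRWG D=OBYW L=GYOB
Query: R face = BRWG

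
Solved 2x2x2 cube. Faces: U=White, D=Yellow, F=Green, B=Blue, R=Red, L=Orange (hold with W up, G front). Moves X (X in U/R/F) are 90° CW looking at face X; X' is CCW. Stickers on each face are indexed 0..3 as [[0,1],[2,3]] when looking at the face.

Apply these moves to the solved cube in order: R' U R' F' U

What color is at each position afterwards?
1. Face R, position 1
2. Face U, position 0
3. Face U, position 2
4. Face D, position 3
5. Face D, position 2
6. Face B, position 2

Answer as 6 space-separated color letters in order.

Answer: O B Y W Y G

Derivation:
After move 1 (R'): R=RRRR U=WBWB F=GWGW D=YGYG B=YBYB
After move 2 (U): U=WWBB F=RRGW R=YBRR B=OOYB L=GWOO
After move 3 (R'): R=BRYR U=WYBO F=RWGB D=YRYW B=GOGB
After move 4 (F'): F=WBRG U=WYBY R=RRYR D=WOYW L=GOOB
After move 5 (U): U=BWYY F=RRRG R=GOYR B=GOGB L=WBOB
Query 1: R[1] = O
Query 2: U[0] = B
Query 3: U[2] = Y
Query 4: D[3] = W
Query 5: D[2] = Y
Query 6: B[2] = G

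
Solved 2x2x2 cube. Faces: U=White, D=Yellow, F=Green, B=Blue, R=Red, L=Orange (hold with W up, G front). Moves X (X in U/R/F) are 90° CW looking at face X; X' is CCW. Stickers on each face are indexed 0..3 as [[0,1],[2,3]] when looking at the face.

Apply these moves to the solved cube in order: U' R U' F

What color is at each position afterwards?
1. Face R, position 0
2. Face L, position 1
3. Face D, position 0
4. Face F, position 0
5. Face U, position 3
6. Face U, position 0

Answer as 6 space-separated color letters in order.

After move 1 (U'): U=WWWW F=OOGG R=GGRR B=RRBB L=BBOO
After move 2 (R): R=RGRG U=WOWG F=OYGY D=YBYR B=WRWB
After move 3 (U'): U=OGWW F=BBGY R=OYRG B=RGWB L=WROO
After move 4 (F): F=GBYB U=OGOR R=WYWG D=ROYR L=WYOB
Query 1: R[0] = W
Query 2: L[1] = Y
Query 3: D[0] = R
Query 4: F[0] = G
Query 5: U[3] = R
Query 6: U[0] = O

Answer: W Y R G R O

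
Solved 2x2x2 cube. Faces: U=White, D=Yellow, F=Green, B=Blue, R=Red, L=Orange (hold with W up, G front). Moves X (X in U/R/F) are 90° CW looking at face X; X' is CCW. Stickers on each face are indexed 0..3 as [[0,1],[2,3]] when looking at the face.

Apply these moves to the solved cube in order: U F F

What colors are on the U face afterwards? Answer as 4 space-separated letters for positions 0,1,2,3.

After move 1 (U): U=WWWW F=RRGG R=BBRR B=OOBB L=GGOO
After move 2 (F): F=GRGR U=WWOG R=WBWR D=RBYY L=GYOY
After move 3 (F): F=GGRR U=WWYY R=OBGR D=WWYY L=GROB
Query: U face = WWYY

Answer: W W Y Y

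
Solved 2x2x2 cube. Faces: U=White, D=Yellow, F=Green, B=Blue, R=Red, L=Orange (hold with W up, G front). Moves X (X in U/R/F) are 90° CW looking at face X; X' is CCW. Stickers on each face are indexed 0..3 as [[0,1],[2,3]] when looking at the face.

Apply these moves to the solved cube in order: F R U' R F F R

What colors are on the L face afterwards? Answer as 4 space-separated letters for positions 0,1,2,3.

Answer: O R O R

Derivation:
After move 1 (F): F=GGGG U=WWOO R=WRWR D=RRYY L=OYOY
After move 2 (R): R=WWRR U=WGOG F=GRGY D=RBYB B=OBWB
After move 3 (U'): U=GGWO F=OYGY R=GRRR B=WWWB L=OBOY
After move 4 (R): R=RGRR U=GYWY F=OBGB D=RWYW B=OWGB
After move 5 (F): F=GOBB U=GYYB R=WGYR D=RRYW L=OROW
After move 6 (F): F=BGBO U=GYWR R=YGBR D=YWYW L=OROR
After move 7 (R): R=BYRG U=GGWO F=BWBW D=YGYO B=RWYB
Query: L face = OROR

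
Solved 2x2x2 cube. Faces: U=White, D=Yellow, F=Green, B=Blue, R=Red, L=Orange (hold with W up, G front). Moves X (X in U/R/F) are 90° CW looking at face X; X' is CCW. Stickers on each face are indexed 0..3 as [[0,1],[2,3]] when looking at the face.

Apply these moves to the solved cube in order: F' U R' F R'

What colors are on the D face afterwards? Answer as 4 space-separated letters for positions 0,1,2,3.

After move 1 (F'): F=GGGG U=WWRR R=YRYR D=OOYY L=OWOW
After move 2 (U): U=RWRW F=YRGG R=BBYR B=OWBB L=GGOW
After move 3 (R'): R=BRBY U=RBRO F=YWGW D=ORYG B=YWOB
After move 4 (F): F=GYWW U=RBWG R=RROY D=BBYG L=GOOR
After move 5 (R'): R=RYRO U=ROWY F=GBWG D=BYYW B=GWBB
Query: D face = BYYW

Answer: B Y Y W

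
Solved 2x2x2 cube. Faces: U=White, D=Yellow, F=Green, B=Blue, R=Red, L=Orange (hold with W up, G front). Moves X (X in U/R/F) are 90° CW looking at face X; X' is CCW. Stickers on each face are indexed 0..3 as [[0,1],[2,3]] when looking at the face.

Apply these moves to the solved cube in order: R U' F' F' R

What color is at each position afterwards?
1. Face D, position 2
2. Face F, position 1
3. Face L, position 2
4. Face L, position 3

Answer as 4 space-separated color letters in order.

Answer: Y W O G

Derivation:
After move 1 (R): R=RRRR U=WGWG F=GYGY D=YBYB B=WBWB
After move 2 (U'): U=GGWW F=OOGY R=GYRR B=RRWB L=WBOO
After move 3 (F'): F=OYOG U=GGGR R=BYYR D=BOYB L=WWOW
After move 4 (F'): F=YGOO U=GGBY R=OYBR D=WWYB L=WROG
After move 5 (R): R=BORY U=GGBO F=YWOB D=WWYR B=YRGB
Query 1: D[2] = Y
Query 2: F[1] = W
Query 3: L[2] = O
Query 4: L[3] = G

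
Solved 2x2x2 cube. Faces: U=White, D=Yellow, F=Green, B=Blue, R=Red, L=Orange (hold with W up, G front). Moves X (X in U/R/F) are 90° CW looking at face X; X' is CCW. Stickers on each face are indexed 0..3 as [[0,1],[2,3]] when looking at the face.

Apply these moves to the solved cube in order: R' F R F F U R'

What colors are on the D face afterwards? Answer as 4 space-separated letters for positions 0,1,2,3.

Answer: W W Y G

Derivation:
After move 1 (R'): R=RRRR U=WBWB F=GWGW D=YGYG B=YBYB
After move 2 (F): F=GGWW U=WBOO R=WRBR D=RRYG L=OYOG
After move 3 (R): R=BWRR U=WGOW F=GRWG D=RYYY B=OBBB
After move 4 (F): F=WGGR U=WGGY R=OWWR D=RBYY L=OROY
After move 5 (F): F=GWRG U=WGYR R=GWYR D=WOYY L=OROB
After move 6 (U): U=YWRG F=GWRG R=OBYR B=ORBB L=GWOB
After move 7 (R'): R=BROY U=YBRO F=GWRG D=WWYG B=YROB
Query: D face = WWYG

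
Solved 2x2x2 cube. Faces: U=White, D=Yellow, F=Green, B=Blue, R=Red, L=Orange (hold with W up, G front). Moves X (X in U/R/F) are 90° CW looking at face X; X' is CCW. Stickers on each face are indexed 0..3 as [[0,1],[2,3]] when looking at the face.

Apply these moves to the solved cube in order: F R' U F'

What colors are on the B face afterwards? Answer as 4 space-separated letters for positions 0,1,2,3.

After move 1 (F): F=GGGG U=WWOO R=WRWR D=RRYY L=OYOY
After move 2 (R'): R=RRWW U=WBOB F=GWGO D=RGYG B=YBRB
After move 3 (U): U=OWBB F=RRGO R=YBWW B=OYRB L=GWOY
After move 4 (F'): F=RORG U=OWYW R=GBRW D=WYYG L=GBOB
Query: B face = OYRB

Answer: O Y R B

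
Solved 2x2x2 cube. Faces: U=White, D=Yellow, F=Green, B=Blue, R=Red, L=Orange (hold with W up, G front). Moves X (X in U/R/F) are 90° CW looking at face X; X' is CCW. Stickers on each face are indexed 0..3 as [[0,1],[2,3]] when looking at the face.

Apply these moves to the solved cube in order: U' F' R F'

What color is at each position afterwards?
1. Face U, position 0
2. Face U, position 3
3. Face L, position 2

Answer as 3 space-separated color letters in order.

Answer: W R O

Derivation:
After move 1 (U'): U=WWWW F=OOGG R=GGRR B=RRBB L=BBOO
After move 2 (F'): F=OGOG U=WWGR R=YGYR D=BOYY L=BWOW
After move 3 (R): R=YYRG U=WGGG F=OOOY D=BBYR B=RRWB
After move 4 (F'): F=OYOO U=WGYR R=BYBG D=WWYR L=BGOG
Query 1: U[0] = W
Query 2: U[3] = R
Query 3: L[2] = O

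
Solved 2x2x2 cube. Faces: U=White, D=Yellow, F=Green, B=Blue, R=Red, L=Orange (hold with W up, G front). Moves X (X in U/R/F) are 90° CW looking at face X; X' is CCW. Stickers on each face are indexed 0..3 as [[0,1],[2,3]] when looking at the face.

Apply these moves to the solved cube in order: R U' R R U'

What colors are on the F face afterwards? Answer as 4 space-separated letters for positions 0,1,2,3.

Answer: W B G R

Derivation:
After move 1 (R): R=RRRR U=WGWG F=GYGY D=YBYB B=WBWB
After move 2 (U'): U=GGWW F=OOGY R=GYRR B=RRWB L=WBOO
After move 3 (R): R=RGRY U=GOWY F=OBGB D=YWYR B=WRGB
After move 4 (R): R=RRYG U=GBWB F=OWGR D=YGYW B=YROB
After move 5 (U'): U=BBGW F=WBGR R=OWYG B=RROB L=YROO
Query: F face = WBGR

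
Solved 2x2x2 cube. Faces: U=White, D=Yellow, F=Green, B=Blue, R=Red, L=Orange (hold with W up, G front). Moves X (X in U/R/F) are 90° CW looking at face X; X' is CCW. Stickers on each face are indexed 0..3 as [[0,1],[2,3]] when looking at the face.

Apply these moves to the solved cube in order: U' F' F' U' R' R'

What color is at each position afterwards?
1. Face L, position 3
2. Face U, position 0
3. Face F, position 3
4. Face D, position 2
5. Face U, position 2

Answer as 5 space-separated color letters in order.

Answer: G W O Y W

Derivation:
After move 1 (U'): U=WWWW F=OOGG R=GGRR B=RRBB L=BBOO
After move 2 (F'): F=OGOG U=WWGR R=YGYR D=BOYY L=BWOW
After move 3 (F'): F=GGOO U=WWYY R=OGBR D=WWYY L=BROG
After move 4 (U'): U=WYWY F=BROO R=GGBR B=OGBB L=RROG
After move 5 (R'): R=GRGB U=WBWO F=BYOY D=WRYO B=YGWB
After move 6 (R'): R=RBGG U=WWWY F=BBOO D=WYYY B=OGRB
Query 1: L[3] = G
Query 2: U[0] = W
Query 3: F[3] = O
Query 4: D[2] = Y
Query 5: U[2] = W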